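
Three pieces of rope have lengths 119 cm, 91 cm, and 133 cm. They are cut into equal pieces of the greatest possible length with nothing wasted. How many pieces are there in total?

Piece length = gcd(119, 91, 133).
119 = 7 × 17
91 = 7 × 13
133 = 7 × 19
gcd(119, 91, 133) = 7.
Total pieces = 119/7 + 91/7 + 133/7 = 17 + 13 + 19 = 49.

49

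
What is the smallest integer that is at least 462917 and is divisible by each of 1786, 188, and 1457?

553660

The integer must be a common multiple of 1786, 188, and 1457, so a multiple of their LCM.
1786 = 2 × 19 × 47
188 = 2^2 × 47
1457 = 31 × 47
LCM(1786, 188, 1457) = 2^2 × 19 × 31 × 47 = 110732.
Smallest multiple of 110732 that is ≥ 462917: ⌈462917/110732⌉ × 110732 = 5 × 110732 = 553660.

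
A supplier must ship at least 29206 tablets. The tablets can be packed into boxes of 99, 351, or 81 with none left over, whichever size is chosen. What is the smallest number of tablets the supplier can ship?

34749

The number of tablets must be a common multiple of 99, 351, and 81, so a multiple of their LCM.
99 = 3^2 × 11
351 = 3^3 × 13
81 = 3^4
LCM(99, 351, 81) = 3^4 × 11 × 13 = 11583.
Smallest multiple of 11583 that is ≥ 29206: ⌈29206/11583⌉ × 11583 = 3 × 11583 = 34749.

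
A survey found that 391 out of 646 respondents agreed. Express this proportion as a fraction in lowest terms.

23/38

391 = 17 × 23
646 = 2 × 17 × 19
gcd(391, 646) = 17.
Divide numerator and denominator by 17: 391/646 = 23/38.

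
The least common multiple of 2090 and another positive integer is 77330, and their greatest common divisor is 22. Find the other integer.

814

gcd × lcm = product of the two integers, so the other integer is (22 × 77330) / 2090 = 814.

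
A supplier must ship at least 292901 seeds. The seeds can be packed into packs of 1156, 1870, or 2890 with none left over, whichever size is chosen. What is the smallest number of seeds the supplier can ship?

317900

The number of seeds must be a common multiple of 1156, 1870, and 2890, so a multiple of their LCM.
1156 = 2^2 × 17^2
1870 = 2 × 5 × 11 × 17
2890 = 2 × 5 × 17^2
LCM(1156, 1870, 2890) = 2^2 × 5 × 11 × 17^2 = 63580.
Smallest multiple of 63580 that is ≥ 292901: ⌈292901/63580⌉ × 63580 = 5 × 63580 = 317900.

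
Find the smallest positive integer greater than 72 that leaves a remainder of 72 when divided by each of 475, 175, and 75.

N − 72 must be a common multiple of 475, 175, and 75.
475 = 5^2 × 19
175 = 5^2 × 7
75 = 3 × 5^2
LCM(475, 175, 75) = 3 × 5^2 × 7 × 19 = 9975.
Smallest N > 72 is LCM + 72 = 9975 + 72 = 10047.

10047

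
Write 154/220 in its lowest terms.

154 = 2 × 7 × 11
220 = 2^2 × 5 × 11
gcd(154, 220) = 2 × 11 = 22.
Divide numerator and denominator by 22: 154/220 = 7/10.

7/10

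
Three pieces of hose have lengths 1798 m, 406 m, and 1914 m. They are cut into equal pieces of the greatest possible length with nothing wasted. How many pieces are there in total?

71

Piece length = gcd(1798, 406, 1914).
1798 = 2 × 29 × 31
406 = 2 × 7 × 29
1914 = 2 × 3 × 11 × 29
gcd(1798, 406, 1914) = 2 × 29 = 58.
Total pieces = 1798/58 + 406/58 + 1914/58 = 31 + 7 + 33 = 71.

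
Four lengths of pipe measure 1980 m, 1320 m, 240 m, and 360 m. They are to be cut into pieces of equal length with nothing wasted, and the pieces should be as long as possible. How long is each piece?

Each piece length must divide every original length, so the longest possible is gcd(1980, 1320, 240, 360).
1980 = 2^2 × 3^2 × 5 × 11
1320 = 2^3 × 3 × 5 × 11
240 = 2^4 × 3 × 5
360 = 2^3 × 3^2 × 5
gcd(1980, 1320, 240, 360) = 2^2 × 3 × 5 = 60.

60 m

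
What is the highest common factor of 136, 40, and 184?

136 = 2^3 × 17
40 = 2^3 × 5
184 = 2^3 × 23
gcd(136, 40, 184) = 2^3 = 8.

8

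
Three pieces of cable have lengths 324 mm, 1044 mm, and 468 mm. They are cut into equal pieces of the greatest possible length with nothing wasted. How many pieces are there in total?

Piece length = gcd(324, 1044, 468).
324 = 2^2 × 3^4
1044 = 2^2 × 3^2 × 29
468 = 2^2 × 3^2 × 13
gcd(324, 1044, 468) = 2^2 × 3^2 = 36.
Total pieces = 324/36 + 1044/36 + 468/36 = 9 + 29 + 13 = 51.

51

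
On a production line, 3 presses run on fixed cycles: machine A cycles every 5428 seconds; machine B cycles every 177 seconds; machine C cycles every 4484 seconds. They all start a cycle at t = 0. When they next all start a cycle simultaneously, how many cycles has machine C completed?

69 cycles

All finish a whole number of cycles simultaneously at t = LCM of the periods.
5428 = 2^2 × 23 × 59
177 = 3 × 59
4484 = 2^2 × 19 × 59
LCM(5428, 177, 4484) = 2^2 × 3 × 19 × 23 × 59 = 309396.
Cycles for period 4484: 309396 / 4484 = 69.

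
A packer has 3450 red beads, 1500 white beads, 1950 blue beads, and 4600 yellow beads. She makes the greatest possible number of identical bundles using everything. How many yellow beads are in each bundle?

Number of bundles = gcd(3450, 1500, 1950, 4600).
3450 = 2 × 3 × 5^2 × 23
1500 = 2^2 × 3 × 5^3
1950 = 2 × 3 × 5^2 × 13
4600 = 2^3 × 5^2 × 23
gcd(3450, 1500, 1950, 4600) = 2 × 5^2 = 50.
yellow beads per bundle = 4600 / 50 = 92.

92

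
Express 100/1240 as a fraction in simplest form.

5/62

100 = 2^2 × 5^2
1240 = 2^3 × 5 × 31
gcd(100, 1240) = 2^2 × 5 = 20.
Divide numerator and denominator by 20: 100/1240 = 5/62.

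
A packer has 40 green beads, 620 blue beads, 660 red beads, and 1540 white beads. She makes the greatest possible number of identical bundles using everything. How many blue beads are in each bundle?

31

Number of bundles = gcd(40, 620, 660, 1540).
40 = 2^3 × 5
620 = 2^2 × 5 × 31
660 = 2^2 × 3 × 5 × 11
1540 = 2^2 × 5 × 7 × 11
gcd(40, 620, 660, 1540) = 2^2 × 5 = 20.
blue beads per bundle = 620 / 20 = 31.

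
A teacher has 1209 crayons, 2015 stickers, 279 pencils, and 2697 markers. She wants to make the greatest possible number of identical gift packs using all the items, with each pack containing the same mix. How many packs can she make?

The pack count must divide each quantity, so the greatest is gcd(1209, 2015, 279, 2697).
1209 = 3 × 13 × 31
2015 = 5 × 13 × 31
279 = 3^2 × 31
2697 = 3 × 29 × 31
gcd(1209, 2015, 279, 2697) = 31.

31 packs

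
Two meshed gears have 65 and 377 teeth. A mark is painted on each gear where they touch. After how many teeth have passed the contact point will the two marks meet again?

1885 teeth

The first simultaneous occurrence is after LCM of the individual periods.
65 = 5 × 13
377 = 13 × 29
LCM(65, 377) = 5 × 13 × 29 = 1885.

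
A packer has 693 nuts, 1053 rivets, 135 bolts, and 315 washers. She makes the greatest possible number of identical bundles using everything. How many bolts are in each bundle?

15

Number of bundles = gcd(693, 1053, 135, 315).
693 = 3^2 × 7 × 11
1053 = 3^4 × 13
135 = 3^3 × 5
315 = 3^2 × 5 × 7
gcd(693, 1053, 135, 315) = 3^2 = 9.
bolts per bundle = 135 / 9 = 15.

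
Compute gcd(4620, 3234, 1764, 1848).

42

4620 = 2^2 × 3 × 5 × 7 × 11
3234 = 2 × 3 × 7^2 × 11
1764 = 2^2 × 3^2 × 7^2
1848 = 2^3 × 3 × 7 × 11
gcd(4620, 3234, 1764, 1848) = 2 × 3 × 7 = 42.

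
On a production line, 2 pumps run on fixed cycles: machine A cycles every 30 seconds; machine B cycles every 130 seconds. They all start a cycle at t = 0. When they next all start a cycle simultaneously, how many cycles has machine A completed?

13 cycles

All finish a whole number of cycles simultaneously at t = LCM of the periods.
30 = 2 × 3 × 5
130 = 2 × 5 × 13
LCM(30, 130) = 2 × 3 × 5 × 13 = 390.
Cycles for period 30: 390 / 30 = 13.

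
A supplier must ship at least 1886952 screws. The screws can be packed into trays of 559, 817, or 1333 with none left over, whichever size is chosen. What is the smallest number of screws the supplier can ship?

The number of screws must be a common multiple of 559, 817, and 1333, so a multiple of their LCM.
559 = 13 × 43
817 = 19 × 43
1333 = 31 × 43
LCM(559, 817, 1333) = 13 × 19 × 31 × 43 = 329251.
Smallest multiple of 329251 that is ≥ 1886952: ⌈1886952/329251⌉ × 329251 = 6 × 329251 = 1975506.

1975506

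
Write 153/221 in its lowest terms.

9/13

153 = 3^2 × 17
221 = 13 × 17
gcd(153, 221) = 17.
Divide numerator and denominator by 17: 153/221 = 9/13.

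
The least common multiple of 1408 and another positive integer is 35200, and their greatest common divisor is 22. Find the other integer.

550

gcd × lcm = product of the two integers, so the other integer is (22 × 35200) / 1408 = 550.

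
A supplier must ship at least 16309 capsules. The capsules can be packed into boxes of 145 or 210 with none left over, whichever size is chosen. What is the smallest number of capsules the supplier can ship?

18270

The number of capsules must be a common multiple of 145 and 210, so a multiple of their LCM.
145 = 5 × 29
210 = 2 × 3 × 5 × 7
LCM(145, 210) = 2 × 3 × 5 × 7 × 29 = 6090.
Smallest multiple of 6090 that is ≥ 16309: ⌈16309/6090⌉ × 6090 = 3 × 6090 = 18270.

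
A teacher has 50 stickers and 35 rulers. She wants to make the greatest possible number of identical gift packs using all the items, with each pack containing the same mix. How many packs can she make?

The pack count must divide each quantity, so the greatest is gcd(50, 35).
50 = 2 × 5^2
35 = 5 × 7
gcd(50, 35) = 5.

5 packs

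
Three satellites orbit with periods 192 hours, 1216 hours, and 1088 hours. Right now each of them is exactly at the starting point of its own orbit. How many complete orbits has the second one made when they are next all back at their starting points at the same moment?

The first common completion time is the LCM of the periods.
192 = 2^6 × 3
1216 = 2^6 × 19
1088 = 2^6 × 17
LCM(192, 1216, 1088) = 2^6 × 3 × 17 × 19 = 62016.
Orbits for period 1216: 62016 / 1216 = 51.

51 orbits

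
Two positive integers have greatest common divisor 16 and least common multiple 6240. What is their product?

For any two positive integers, gcd × lcm = product = 16 × 6240 = 99840.

99840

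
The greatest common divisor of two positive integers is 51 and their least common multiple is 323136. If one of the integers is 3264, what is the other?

5049

For two integers, gcd × lcm = product, so the other is (51 × 323136) / 3264 = 16479936 / 3264 = 5049.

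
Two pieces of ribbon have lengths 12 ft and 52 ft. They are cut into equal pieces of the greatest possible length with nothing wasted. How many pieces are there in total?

Piece length = gcd(12, 52).
12 = 2^2 × 3
52 = 2^2 × 13
gcd(12, 52) = 2^2 = 4.
Total pieces = 12/4 + 52/4 = 3 + 13 = 16.

16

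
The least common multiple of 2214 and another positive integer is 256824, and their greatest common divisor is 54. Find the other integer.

gcd × lcm = product of the two integers, so the other integer is (54 × 256824) / 2214 = 6264.

6264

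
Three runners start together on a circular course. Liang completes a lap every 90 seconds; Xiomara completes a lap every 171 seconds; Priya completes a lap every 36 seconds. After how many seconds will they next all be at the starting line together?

We need the least common multiple of the intervals.
90 = 2 × 3^2 × 5
171 = 3^2 × 19
36 = 2^2 × 3^2
LCM(90, 171, 36) = 2^2 × 3^2 × 5 × 19 = 3420.

3420 seconds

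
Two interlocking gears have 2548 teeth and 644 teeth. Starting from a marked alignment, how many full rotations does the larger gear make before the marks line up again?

The first common completion time is the LCM of the periods.
2548 = 2^2 × 7^2 × 13
644 = 2^2 × 7 × 23
LCM(2548, 644) = 2^2 × 7^2 × 13 × 23 = 58604.
Rotations for period 2548: 58604 / 2548 = 23.

23 rotations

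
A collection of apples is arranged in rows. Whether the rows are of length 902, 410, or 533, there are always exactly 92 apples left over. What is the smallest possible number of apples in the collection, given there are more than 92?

58722

N − 92 must be a common multiple of 902, 410, and 533.
902 = 2 × 11 × 41
410 = 2 × 5 × 41
533 = 13 × 41
LCM(902, 410, 533) = 2 × 5 × 11 × 13 × 41 = 58630.
Smallest N > 92 is LCM + 92 = 58630 + 92 = 58722.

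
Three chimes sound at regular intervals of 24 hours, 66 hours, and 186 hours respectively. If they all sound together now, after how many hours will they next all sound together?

We need the least common multiple of the intervals.
24 = 2^3 × 3
66 = 2 × 3 × 11
186 = 2 × 3 × 31
LCM(24, 66, 186) = 2^3 × 3 × 11 × 31 = 8184.

8184 hours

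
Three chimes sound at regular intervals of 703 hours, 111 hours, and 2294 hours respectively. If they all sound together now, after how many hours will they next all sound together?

They coincide at every common multiple of the periods; the first is the LCM.
703 = 19 × 37
111 = 3 × 37
2294 = 2 × 31 × 37
LCM(703, 111, 2294) = 2 × 3 × 19 × 31 × 37 = 130758.

130758 hours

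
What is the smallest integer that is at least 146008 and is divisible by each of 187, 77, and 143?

153153

The integer must be a common multiple of 187, 77, and 143, so a multiple of their LCM.
187 = 11 × 17
77 = 7 × 11
143 = 11 × 13
LCM(187, 77, 143) = 7 × 11 × 13 × 17 = 17017.
Smallest multiple of 17017 that is ≥ 146008: ⌈146008/17017⌉ × 17017 = 9 × 17017 = 153153.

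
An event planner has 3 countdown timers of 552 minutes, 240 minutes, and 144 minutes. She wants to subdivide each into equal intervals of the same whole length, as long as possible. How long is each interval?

The interval must divide each timer length; the longest such is the gcd.
552 = 2^3 × 3 × 23
240 = 2^4 × 3 × 5
144 = 2^4 × 3^2
gcd(552, 240, 144) = 2^3 × 3 = 24.

24 minutes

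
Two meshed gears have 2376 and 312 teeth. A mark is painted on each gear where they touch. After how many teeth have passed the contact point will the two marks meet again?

The first simultaneous occurrence is after LCM of the individual periods.
2376 = 2^3 × 3^3 × 11
312 = 2^3 × 3 × 13
LCM(2376, 312) = 2^3 × 3^3 × 11 × 13 = 30888.

30888 teeth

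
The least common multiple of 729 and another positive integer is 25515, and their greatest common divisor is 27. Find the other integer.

945

gcd × lcm = product of the two integers, so the other integer is (27 × 25515) / 729 = 945.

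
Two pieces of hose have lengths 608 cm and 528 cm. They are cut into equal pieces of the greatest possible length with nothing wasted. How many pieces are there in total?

Piece length = gcd(608, 528).
608 = 2^5 × 19
528 = 2^4 × 3 × 11
gcd(608, 528) = 2^4 = 16.
Total pieces = 608/16 + 528/16 = 38 + 33 = 71.

71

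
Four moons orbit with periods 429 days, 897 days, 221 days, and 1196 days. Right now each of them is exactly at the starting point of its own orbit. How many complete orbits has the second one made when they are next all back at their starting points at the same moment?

748 orbits

They are all back at their starting positions together after one LCM of the periods.
429 = 3 × 11 × 13
897 = 3 × 13 × 23
221 = 13 × 17
1196 = 2^2 × 13 × 23
LCM(429, 897, 221, 1196) = 2^2 × 3 × 11 × 13 × 17 × 23 = 670956.
Orbits for period 897: 670956 / 897 = 748.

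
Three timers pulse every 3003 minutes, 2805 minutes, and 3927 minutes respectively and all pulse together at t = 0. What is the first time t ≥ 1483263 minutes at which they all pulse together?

Joint pulses occur at multiples of LCM(3003, 2805, 3927).
3003 = 3 × 7 × 11 × 13
2805 = 3 × 5 × 11 × 17
3927 = 3 × 7 × 11 × 17
LCM(3003, 2805, 3927) = 3 × 5 × 7 × 11 × 13 × 17 = 255255.
Smallest multiple of 255255 that is ≥ 1483263: ⌈1483263/255255⌉ × 255255 = 6 × 255255 = 1531530.

1531530 minutes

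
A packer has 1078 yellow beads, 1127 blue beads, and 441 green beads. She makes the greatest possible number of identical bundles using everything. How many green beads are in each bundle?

9

Number of bundles = gcd(1078, 1127, 441).
1078 = 2 × 7^2 × 11
1127 = 7^2 × 23
441 = 3^2 × 7^2
gcd(1078, 1127, 441) = 7^2 = 49.
green beads per bundle = 441 / 49 = 9.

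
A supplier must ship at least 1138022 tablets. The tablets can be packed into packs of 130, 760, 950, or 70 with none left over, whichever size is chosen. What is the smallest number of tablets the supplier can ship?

The number of tablets must be a common multiple of 130, 760, 950, and 70, so a multiple of their LCM.
130 = 2 × 5 × 13
760 = 2^3 × 5 × 19
950 = 2 × 5^2 × 19
70 = 2 × 5 × 7
LCM(130, 760, 950, 70) = 2^3 × 5^2 × 7 × 13 × 19 = 345800.
Smallest multiple of 345800 that is ≥ 1138022: ⌈1138022/345800⌉ × 345800 = 4 × 345800 = 1383200.

1383200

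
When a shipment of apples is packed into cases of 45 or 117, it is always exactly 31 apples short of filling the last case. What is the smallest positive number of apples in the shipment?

554

Being 31 short of a full case of size k means N ≡ −31 (mod k), i.e. N + 31 is a multiple of each size.
45 = 3^2 × 5
117 = 3^2 × 13
LCM(45, 117) = 3^2 × 5 × 13 = 585.
Smallest positive N is 585 − 31 = 554.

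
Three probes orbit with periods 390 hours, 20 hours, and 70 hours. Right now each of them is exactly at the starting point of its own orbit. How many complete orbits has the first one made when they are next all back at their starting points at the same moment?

14 orbits

The first common completion time is the LCM of the periods.
390 = 2 × 3 × 5 × 13
20 = 2^2 × 5
70 = 2 × 5 × 7
LCM(390, 20, 70) = 2^2 × 3 × 5 × 7 × 13 = 5460.
Orbits for period 390: 5460 / 390 = 14.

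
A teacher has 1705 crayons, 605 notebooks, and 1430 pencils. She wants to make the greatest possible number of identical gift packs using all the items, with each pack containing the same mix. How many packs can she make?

The pack count must divide each quantity, so the greatest is gcd(1705, 605, 1430).
1705 = 5 × 11 × 31
605 = 5 × 11^2
1430 = 2 × 5 × 11 × 13
gcd(1705, 605, 1430) = 5 × 11 = 55.

55 packs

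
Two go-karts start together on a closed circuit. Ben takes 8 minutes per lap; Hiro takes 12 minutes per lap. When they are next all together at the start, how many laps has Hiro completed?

2 laps

All finish a whole number of cycles simultaneously at t = LCM of the periods.
8 = 2^3
12 = 2^2 × 3
LCM(8, 12) = 2^3 × 3 = 24.
Laps for period 12: 24 / 12 = 2.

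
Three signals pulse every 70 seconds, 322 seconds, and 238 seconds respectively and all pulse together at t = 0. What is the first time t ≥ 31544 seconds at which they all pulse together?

54740 seconds

Joint pulses occur at multiples of LCM(70, 322, 238).
70 = 2 × 5 × 7
322 = 2 × 7 × 23
238 = 2 × 7 × 17
LCM(70, 322, 238) = 2 × 5 × 7 × 17 × 23 = 27370.
Smallest multiple of 27370 that is ≥ 31544: ⌈31544/27370⌉ × 27370 = 2 × 27370 = 54740.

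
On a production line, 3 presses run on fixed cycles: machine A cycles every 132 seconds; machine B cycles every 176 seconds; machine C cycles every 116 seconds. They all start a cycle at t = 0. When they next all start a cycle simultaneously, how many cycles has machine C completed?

132 cycles

All finish a whole number of cycles simultaneously at t = LCM of the periods.
132 = 2^2 × 3 × 11
176 = 2^4 × 11
116 = 2^2 × 29
LCM(132, 176, 116) = 2^4 × 3 × 11 × 29 = 15312.
Cycles for period 116: 15312 / 116 = 132.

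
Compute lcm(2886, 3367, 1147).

626262

2886 = 2 × 3 × 13 × 37
3367 = 7 × 13 × 37
1147 = 31 × 37
LCM(2886, 3367, 1147) = 2 × 3 × 7 × 13 × 31 × 37 = 626262.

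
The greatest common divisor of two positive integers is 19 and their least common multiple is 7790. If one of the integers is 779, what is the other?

For two integers, gcd × lcm = product, so the other is (19 × 7790) / 779 = 148010 / 779 = 190.

190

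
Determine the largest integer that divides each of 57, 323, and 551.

57 = 3 × 19
323 = 17 × 19
551 = 19 × 29
gcd(57, 323, 551) = 19.

19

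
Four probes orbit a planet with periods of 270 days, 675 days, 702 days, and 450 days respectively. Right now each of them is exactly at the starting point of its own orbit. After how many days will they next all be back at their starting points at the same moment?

The first simultaneous occurrence is after LCM of the individual periods.
270 = 2 × 3^3 × 5
675 = 3^3 × 5^2
702 = 2 × 3^3 × 13
450 = 2 × 3^2 × 5^2
LCM(270, 675, 702, 450) = 2 × 3^3 × 5^2 × 13 = 17550.

17550 days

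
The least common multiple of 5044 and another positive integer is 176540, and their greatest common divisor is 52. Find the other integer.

1820

gcd × lcm = product of the two integers, so the other integer is (52 × 176540) / 5044 = 1820.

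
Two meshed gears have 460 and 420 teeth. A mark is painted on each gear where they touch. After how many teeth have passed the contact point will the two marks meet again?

9660 teeth

The first simultaneous occurrence is after LCM of the individual periods.
460 = 2^2 × 5 × 23
420 = 2^2 × 3 × 5 × 7
LCM(460, 420) = 2^2 × 3 × 5 × 7 × 23 = 9660.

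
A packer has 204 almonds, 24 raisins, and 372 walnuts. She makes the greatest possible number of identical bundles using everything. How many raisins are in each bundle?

Number of bundles = gcd(204, 24, 372).
204 = 2^2 × 3 × 17
24 = 2^3 × 3
372 = 2^2 × 3 × 31
gcd(204, 24, 372) = 2^2 × 3 = 12.
raisins per bundle = 24 / 12 = 2.

2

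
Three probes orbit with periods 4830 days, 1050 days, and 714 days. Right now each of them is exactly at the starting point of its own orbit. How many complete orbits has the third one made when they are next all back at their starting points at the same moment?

They are all back at their starting positions together after one LCM of the periods.
4830 = 2 × 3 × 5 × 7 × 23
1050 = 2 × 3 × 5^2 × 7
714 = 2 × 3 × 7 × 17
LCM(4830, 1050, 714) = 2 × 3 × 5^2 × 7 × 17 × 23 = 410550.
Orbits for period 714: 410550 / 714 = 575.

575 orbits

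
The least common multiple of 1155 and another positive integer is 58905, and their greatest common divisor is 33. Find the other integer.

1683

gcd × lcm = product of the two integers, so the other integer is (33 × 58905) / 1155 = 1683.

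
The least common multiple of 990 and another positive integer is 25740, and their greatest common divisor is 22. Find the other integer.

gcd × lcm = product of the two integers, so the other integer is (22 × 25740) / 990 = 572.

572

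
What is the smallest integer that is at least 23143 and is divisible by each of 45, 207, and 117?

The integer must be a common multiple of 45, 207, and 117, so a multiple of their LCM.
45 = 3^2 × 5
207 = 3^2 × 23
117 = 3^2 × 13
LCM(45, 207, 117) = 3^2 × 5 × 13 × 23 = 13455.
Smallest multiple of 13455 that is ≥ 23143: ⌈23143/13455⌉ × 13455 = 2 × 13455 = 26910.

26910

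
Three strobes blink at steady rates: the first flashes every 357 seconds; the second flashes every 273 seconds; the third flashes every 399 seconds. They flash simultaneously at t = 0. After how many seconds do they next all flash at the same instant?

88179 seconds

The first simultaneous occurrence is after LCM of the individual periods.
357 = 3 × 7 × 17
273 = 3 × 7 × 13
399 = 3 × 7 × 19
LCM(357, 273, 399) = 3 × 7 × 13 × 17 × 19 = 88179.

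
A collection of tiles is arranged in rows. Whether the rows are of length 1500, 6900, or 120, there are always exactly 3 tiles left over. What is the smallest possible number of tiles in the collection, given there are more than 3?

69003

N − 3 must be a common multiple of 1500, 6900, and 120.
1500 = 2^2 × 3 × 5^3
6900 = 2^2 × 3 × 5^2 × 23
120 = 2^3 × 3 × 5
LCM(1500, 6900, 120) = 2^3 × 3 × 5^3 × 23 = 69000.
Smallest N > 3 is LCM + 3 = 69000 + 3 = 69003.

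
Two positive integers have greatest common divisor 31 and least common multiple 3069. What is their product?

95139

For any two positive integers, gcd × lcm = product = 31 × 3069 = 95139.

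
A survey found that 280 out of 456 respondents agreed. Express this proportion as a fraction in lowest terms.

35/57

280 = 2^3 × 5 × 7
456 = 2^3 × 3 × 19
gcd(280, 456) = 2^3 = 8.
Divide numerator and denominator by 8: 280/456 = 35/57.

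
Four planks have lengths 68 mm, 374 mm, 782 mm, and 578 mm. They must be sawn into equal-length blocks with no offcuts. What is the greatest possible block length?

34 mm

The block length must divide every plank, so the greatest is gcd(68, 374, 782, 578).
68 = 2^2 × 17
374 = 2 × 11 × 17
782 = 2 × 17 × 23
578 = 2 × 17^2
gcd(68, 374, 782, 578) = 2 × 17 = 34.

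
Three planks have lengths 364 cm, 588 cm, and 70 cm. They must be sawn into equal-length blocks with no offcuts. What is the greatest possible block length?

The block length must divide every plank, so the greatest is gcd(364, 588, 70).
364 = 2^2 × 7 × 13
588 = 2^2 × 3 × 7^2
70 = 2 × 5 × 7
gcd(364, 588, 70) = 2 × 7 = 14.

14 cm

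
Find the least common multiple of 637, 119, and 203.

637 = 7^2 × 13
119 = 7 × 17
203 = 7 × 29
LCM(637, 119, 203) = 7^2 × 13 × 17 × 29 = 314041.

314041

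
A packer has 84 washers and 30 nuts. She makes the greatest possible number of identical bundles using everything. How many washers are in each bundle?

14

Number of bundles = gcd(84, 30).
84 = 2^2 × 3 × 7
30 = 2 × 3 × 5
gcd(84, 30) = 2 × 3 = 6.
washers per bundle = 84 / 6 = 14.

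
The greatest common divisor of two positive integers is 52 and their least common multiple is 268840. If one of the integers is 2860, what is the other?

For two integers, gcd × lcm = product, so the other is (52 × 268840) / 2860 = 13979680 / 2860 = 4888.

4888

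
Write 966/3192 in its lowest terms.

966 = 2 × 3 × 7 × 23
3192 = 2^3 × 3 × 7 × 19
gcd(966, 3192) = 2 × 3 × 7 = 42.
Divide numerator and denominator by 42: 966/3192 = 23/76.

23/76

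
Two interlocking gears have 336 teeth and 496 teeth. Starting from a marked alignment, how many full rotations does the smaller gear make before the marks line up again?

They are all back at their starting positions together after one LCM of the periods.
336 = 2^4 × 3 × 7
496 = 2^4 × 31
LCM(336, 496) = 2^4 × 3 × 7 × 31 = 10416.
Rotations for period 336: 10416 / 336 = 31.

31 rotations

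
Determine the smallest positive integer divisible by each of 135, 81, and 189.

2835

135 = 3^3 × 5
81 = 3^4
189 = 3^3 × 7
LCM(135, 81, 189) = 3^4 × 5 × 7 = 2835.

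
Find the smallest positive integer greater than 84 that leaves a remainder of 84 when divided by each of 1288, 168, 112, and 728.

100548

N − 84 must be a common multiple of 1288, 168, 112, and 728.
1288 = 2^3 × 7 × 23
168 = 2^3 × 3 × 7
112 = 2^4 × 7
728 = 2^3 × 7 × 13
LCM(1288, 168, 112, 728) = 2^4 × 3 × 7 × 13 × 23 = 100464.
Smallest N > 84 is LCM + 84 = 100464 + 84 = 100548.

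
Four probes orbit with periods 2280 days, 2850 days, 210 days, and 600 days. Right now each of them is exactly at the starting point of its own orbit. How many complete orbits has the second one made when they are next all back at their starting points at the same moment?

28 orbits

All finish a whole number of cycles simultaneously at t = LCM of the periods.
2280 = 2^3 × 3 × 5 × 19
2850 = 2 × 3 × 5^2 × 19
210 = 2 × 3 × 5 × 7
600 = 2^3 × 3 × 5^2
LCM(2280, 2850, 210, 600) = 2^3 × 3 × 5^2 × 7 × 19 = 79800.
Orbits for period 2850: 79800 / 2850 = 28.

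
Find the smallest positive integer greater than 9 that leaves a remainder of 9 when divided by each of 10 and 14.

79

N − 9 must be a common multiple of 10 and 14.
10 = 2 × 5
14 = 2 × 7
LCM(10, 14) = 2 × 5 × 7 = 70.
Smallest N > 9 is LCM + 9 = 70 + 9 = 79.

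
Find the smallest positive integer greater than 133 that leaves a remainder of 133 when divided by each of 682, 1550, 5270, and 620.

579833

N − 133 must be a common multiple of 682, 1550, 5270, and 620.
682 = 2 × 11 × 31
1550 = 2 × 5^2 × 31
5270 = 2 × 5 × 17 × 31
620 = 2^2 × 5 × 31
LCM(682, 1550, 5270, 620) = 2^2 × 5^2 × 11 × 17 × 31 = 579700.
Smallest N > 133 is LCM + 133 = 579700 + 133 = 579833.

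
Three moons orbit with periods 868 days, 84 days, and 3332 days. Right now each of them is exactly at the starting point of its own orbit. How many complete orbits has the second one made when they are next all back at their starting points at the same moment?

3689 orbits

The first common completion time is the LCM of the periods.
868 = 2^2 × 7 × 31
84 = 2^2 × 3 × 7
3332 = 2^2 × 7^2 × 17
LCM(868, 84, 3332) = 2^2 × 3 × 7^2 × 17 × 31 = 309876.
Orbits for period 84: 309876 / 84 = 3689.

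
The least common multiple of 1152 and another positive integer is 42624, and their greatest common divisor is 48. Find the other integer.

gcd × lcm = product of the two integers, so the other integer is (48 × 42624) / 1152 = 1776.

1776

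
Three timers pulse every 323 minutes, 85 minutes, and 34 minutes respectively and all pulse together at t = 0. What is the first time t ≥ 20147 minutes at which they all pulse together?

22610 minutes

Joint pulses occur at multiples of LCM(323, 85, 34).
323 = 17 × 19
85 = 5 × 17
34 = 2 × 17
LCM(323, 85, 34) = 2 × 5 × 17 × 19 = 3230.
Smallest multiple of 3230 that is ≥ 20147: ⌈20147/3230⌉ × 3230 = 7 × 3230 = 22610.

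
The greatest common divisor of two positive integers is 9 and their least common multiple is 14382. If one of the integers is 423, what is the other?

For two integers, gcd × lcm = product, so the other is (9 × 14382) / 423 = 129438 / 423 = 306.

306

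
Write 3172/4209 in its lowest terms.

52/69

3172 = 2^2 × 13 × 61
4209 = 3 × 23 × 61
gcd(3172, 4209) = 61.
Divide numerator and denominator by 61: 3172/4209 = 52/69.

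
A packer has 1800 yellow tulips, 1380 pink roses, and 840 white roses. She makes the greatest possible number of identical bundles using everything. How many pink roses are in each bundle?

Number of bundles = gcd(1800, 1380, 840).
1800 = 2^3 × 3^2 × 5^2
1380 = 2^2 × 3 × 5 × 23
840 = 2^3 × 3 × 5 × 7
gcd(1800, 1380, 840) = 2^2 × 3 × 5 = 60.
pink roses per bundle = 1380 / 60 = 23.

23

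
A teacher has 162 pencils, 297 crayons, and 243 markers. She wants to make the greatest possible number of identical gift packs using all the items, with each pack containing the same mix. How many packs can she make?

The pack count must divide each quantity, so the greatest is gcd(162, 297, 243).
162 = 2 × 3^4
297 = 3^3 × 11
243 = 3^5
gcd(162, 297, 243) = 3^3 = 27.

27 packs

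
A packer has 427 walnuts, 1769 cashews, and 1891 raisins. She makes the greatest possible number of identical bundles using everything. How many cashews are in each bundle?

Number of bundles = gcd(427, 1769, 1891).
427 = 7 × 61
1769 = 29 × 61
1891 = 31 × 61
gcd(427, 1769, 1891) = 61.
cashews per bundle = 1769 / 61 = 29.

29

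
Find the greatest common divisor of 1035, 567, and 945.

9

1035 = 3^2 × 5 × 23
567 = 3^4 × 7
945 = 3^3 × 5 × 7
gcd(1035, 567, 945) = 3^2 = 9.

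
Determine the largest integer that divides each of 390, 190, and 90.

10

390 = 2 × 3 × 5 × 13
190 = 2 × 5 × 19
90 = 2 × 3^2 × 5
gcd(390, 190, 90) = 2 × 5 = 10.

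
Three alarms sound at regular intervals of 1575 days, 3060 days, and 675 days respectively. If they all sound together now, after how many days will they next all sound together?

We need the least common multiple of the intervals.
1575 = 3^2 × 5^2 × 7
3060 = 2^2 × 3^2 × 5 × 17
675 = 3^3 × 5^2
LCM(1575, 3060, 675) = 2^2 × 3^3 × 5^2 × 7 × 17 = 321300.

321300 days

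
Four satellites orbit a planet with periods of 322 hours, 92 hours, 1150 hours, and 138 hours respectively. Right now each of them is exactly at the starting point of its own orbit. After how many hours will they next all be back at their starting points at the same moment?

They coincide at every common multiple of the periods; the first is the LCM.
322 = 2 × 7 × 23
92 = 2^2 × 23
1150 = 2 × 5^2 × 23
138 = 2 × 3 × 23
LCM(322, 92, 1150, 138) = 2^2 × 3 × 5^2 × 7 × 23 = 48300.

48300 hours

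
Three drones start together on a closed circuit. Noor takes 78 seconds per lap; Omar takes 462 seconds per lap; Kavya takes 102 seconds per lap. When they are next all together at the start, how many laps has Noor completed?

1309 laps

All finish a whole number of cycles simultaneously at t = LCM of the periods.
78 = 2 × 3 × 13
462 = 2 × 3 × 7 × 11
102 = 2 × 3 × 17
LCM(78, 462, 102) = 2 × 3 × 7 × 11 × 13 × 17 = 102102.
Laps for period 78: 102102 / 78 = 1309.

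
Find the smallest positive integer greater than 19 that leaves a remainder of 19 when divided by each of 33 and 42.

N − 19 must be a common multiple of 33 and 42.
33 = 3 × 11
42 = 2 × 3 × 7
LCM(33, 42) = 2 × 3 × 7 × 11 = 462.
Smallest N > 19 is LCM + 19 = 462 + 19 = 481.

481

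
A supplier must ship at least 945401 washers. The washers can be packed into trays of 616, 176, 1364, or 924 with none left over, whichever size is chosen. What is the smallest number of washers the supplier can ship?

1031184

The number of washers must be a common multiple of 616, 176, 1364, and 924, so a multiple of their LCM.
616 = 2^3 × 7 × 11
176 = 2^4 × 11
1364 = 2^2 × 11 × 31
924 = 2^2 × 3 × 7 × 11
LCM(616, 176, 1364, 924) = 2^4 × 3 × 7 × 11 × 31 = 114576.
Smallest multiple of 114576 that is ≥ 945401: ⌈945401/114576⌉ × 114576 = 9 × 114576 = 1031184.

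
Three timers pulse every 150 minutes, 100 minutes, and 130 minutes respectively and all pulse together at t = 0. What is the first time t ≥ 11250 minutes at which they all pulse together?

Joint pulses occur at multiples of LCM(150, 100, 130).
150 = 2 × 3 × 5^2
100 = 2^2 × 5^2
130 = 2 × 5 × 13
LCM(150, 100, 130) = 2^2 × 3 × 5^2 × 13 = 3900.
Smallest multiple of 3900 that is ≥ 11250: ⌈11250/3900⌉ × 3900 = 3 × 3900 = 11700.

11700 minutes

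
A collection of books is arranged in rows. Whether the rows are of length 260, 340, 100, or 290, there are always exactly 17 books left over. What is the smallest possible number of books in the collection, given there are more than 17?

640917

N − 17 must be a common multiple of 260, 340, 100, and 290.
260 = 2^2 × 5 × 13
340 = 2^2 × 5 × 17
100 = 2^2 × 5^2
290 = 2 × 5 × 29
LCM(260, 340, 100, 290) = 2^2 × 5^2 × 13 × 17 × 29 = 640900.
Smallest N > 17 is LCM + 17 = 640900 + 17 = 640917.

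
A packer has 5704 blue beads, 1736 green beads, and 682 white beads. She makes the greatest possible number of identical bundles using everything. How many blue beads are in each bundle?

Number of bundles = gcd(5704, 1736, 682).
5704 = 2^3 × 23 × 31
1736 = 2^3 × 7 × 31
682 = 2 × 11 × 31
gcd(5704, 1736, 682) = 2 × 31 = 62.
blue beads per bundle = 5704 / 62 = 92.

92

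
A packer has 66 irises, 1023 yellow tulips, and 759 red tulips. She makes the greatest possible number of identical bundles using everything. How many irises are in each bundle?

2

Number of bundles = gcd(66, 1023, 759).
66 = 2 × 3 × 11
1023 = 3 × 11 × 31
759 = 3 × 11 × 23
gcd(66, 1023, 759) = 3 × 11 = 33.
irises per bundle = 66 / 33 = 2.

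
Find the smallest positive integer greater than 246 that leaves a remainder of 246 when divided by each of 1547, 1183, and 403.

623687

N − 246 must be a common multiple of 1547, 1183, and 403.
1547 = 7 × 13 × 17
1183 = 7 × 13^2
403 = 13 × 31
LCM(1547, 1183, 403) = 7 × 13^2 × 17 × 31 = 623441.
Smallest N > 246 is LCM + 246 = 623441 + 246 = 623687.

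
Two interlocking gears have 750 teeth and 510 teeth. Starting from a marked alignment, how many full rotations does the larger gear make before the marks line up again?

17 rotations

They are all back at their starting positions together after one LCM of the periods.
750 = 2 × 3 × 5^3
510 = 2 × 3 × 5 × 17
LCM(750, 510) = 2 × 3 × 5^3 × 17 = 12750.
Rotations for period 750: 12750 / 750 = 17.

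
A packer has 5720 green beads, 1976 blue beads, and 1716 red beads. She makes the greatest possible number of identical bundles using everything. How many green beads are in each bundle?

110

Number of bundles = gcd(5720, 1976, 1716).
5720 = 2^3 × 5 × 11 × 13
1976 = 2^3 × 13 × 19
1716 = 2^2 × 3 × 11 × 13
gcd(5720, 1976, 1716) = 2^2 × 13 = 52.
green beads per bundle = 5720 / 52 = 110.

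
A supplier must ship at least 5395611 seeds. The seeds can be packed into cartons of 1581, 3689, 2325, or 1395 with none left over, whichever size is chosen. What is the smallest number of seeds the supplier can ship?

The number of seeds must be a common multiple of 1581, 3689, 2325, and 1395, so a multiple of their LCM.
1581 = 3 × 17 × 31
3689 = 7 × 17 × 31
2325 = 3 × 5^2 × 31
1395 = 3^2 × 5 × 31
LCM(1581, 3689, 2325, 1395) = 3^2 × 5^2 × 7 × 17 × 31 = 830025.
Smallest multiple of 830025 that is ≥ 5395611: ⌈5395611/830025⌉ × 830025 = 7 × 830025 = 5810175.

5810175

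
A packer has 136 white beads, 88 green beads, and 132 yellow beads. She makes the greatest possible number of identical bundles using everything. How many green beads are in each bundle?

Number of bundles = gcd(136, 88, 132).
136 = 2^3 × 17
88 = 2^3 × 11
132 = 2^2 × 3 × 11
gcd(136, 88, 132) = 2^2 = 4.
green beads per bundle = 88 / 4 = 22.

22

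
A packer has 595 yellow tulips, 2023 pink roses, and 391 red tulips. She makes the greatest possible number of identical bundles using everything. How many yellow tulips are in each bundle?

35

Number of bundles = gcd(595, 2023, 391).
595 = 5 × 7 × 17
2023 = 7 × 17^2
391 = 17 × 23
gcd(595, 2023, 391) = 17.
yellow tulips per bundle = 595 / 17 = 35.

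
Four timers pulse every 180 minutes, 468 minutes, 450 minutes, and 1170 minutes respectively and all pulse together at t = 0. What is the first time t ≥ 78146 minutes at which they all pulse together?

81900 minutes

Joint pulses occur at multiples of LCM(180, 468, 450, 1170).
180 = 2^2 × 3^2 × 5
468 = 2^2 × 3^2 × 13
450 = 2 × 3^2 × 5^2
1170 = 2 × 3^2 × 5 × 13
LCM(180, 468, 450, 1170) = 2^2 × 3^2 × 5^2 × 13 = 11700.
Smallest multiple of 11700 that is ≥ 78146: ⌈78146/11700⌉ × 11700 = 7 × 11700 = 81900.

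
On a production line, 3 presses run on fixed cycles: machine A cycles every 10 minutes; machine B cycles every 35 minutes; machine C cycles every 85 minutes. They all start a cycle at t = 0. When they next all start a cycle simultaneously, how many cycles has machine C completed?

The first common completion time is the LCM of the periods.
10 = 2 × 5
35 = 5 × 7
85 = 5 × 17
LCM(10, 35, 85) = 2 × 5 × 7 × 17 = 1190.
Cycles for period 85: 1190 / 85 = 14.

14 cycles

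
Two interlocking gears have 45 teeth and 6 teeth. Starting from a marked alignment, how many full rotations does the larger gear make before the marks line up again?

All finish a whole number of cycles simultaneously at t = LCM of the periods.
45 = 3^2 × 5
6 = 2 × 3
LCM(45, 6) = 2 × 3^2 × 5 = 90.
Rotations for period 45: 90 / 45 = 2.

2 rotations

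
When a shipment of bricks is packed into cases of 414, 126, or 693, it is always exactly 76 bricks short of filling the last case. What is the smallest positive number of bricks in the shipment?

31802

Being 76 short of a full case of size k means N ≡ −76 (mod k), i.e. N + 76 is a multiple of each size.
414 = 2 × 3^2 × 23
126 = 2 × 3^2 × 7
693 = 3^2 × 7 × 11
LCM(414, 126, 693) = 2 × 3^2 × 7 × 11 × 23 = 31878.
Smallest positive N is 31878 − 76 = 31802.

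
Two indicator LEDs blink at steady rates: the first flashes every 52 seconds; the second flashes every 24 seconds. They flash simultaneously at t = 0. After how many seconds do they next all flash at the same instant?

312 seconds

They coincide at every common multiple of the periods; the first is the LCM.
52 = 2^2 × 13
24 = 2^3 × 3
LCM(52, 24) = 2^3 × 3 × 13 = 312.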